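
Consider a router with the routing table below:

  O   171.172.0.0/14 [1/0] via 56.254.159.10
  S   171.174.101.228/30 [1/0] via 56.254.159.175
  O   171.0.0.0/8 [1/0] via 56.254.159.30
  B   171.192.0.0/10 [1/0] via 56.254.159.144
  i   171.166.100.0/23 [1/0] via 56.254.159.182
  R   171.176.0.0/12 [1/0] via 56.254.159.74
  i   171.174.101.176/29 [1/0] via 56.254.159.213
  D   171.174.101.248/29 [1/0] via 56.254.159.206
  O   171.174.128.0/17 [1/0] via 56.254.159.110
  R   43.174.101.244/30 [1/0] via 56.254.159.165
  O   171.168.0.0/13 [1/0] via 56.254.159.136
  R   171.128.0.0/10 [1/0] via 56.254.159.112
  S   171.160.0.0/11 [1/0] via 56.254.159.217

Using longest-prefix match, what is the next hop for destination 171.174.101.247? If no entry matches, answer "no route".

56.254.159.10

Routes whose prefix contains 171.174.101.247:
  171.0.0.0/8 (171.0.0.0 - 171.255.255.255) -> 56.254.159.30
  171.128.0.0/10 (171.128.0.0 - 171.191.255.255) -> 56.254.159.112
  171.160.0.0/11 (171.160.0.0 - 171.191.255.255) -> 56.254.159.217
  171.168.0.0/13 (171.168.0.0 - 171.175.255.255) -> 56.254.159.136
  171.172.0.0/14 (171.172.0.0 - 171.175.255.255) -> 56.254.159.10
More-specific entries that do NOT match:
  171.174.101.228/30 (171.174.101.228 - 171.174.101.231) does not contain 171.174.101.247
  43.174.101.244/30 (43.174.101.244 - 43.174.101.247) does not contain 171.174.101.247
  171.174.101.176/29 (171.174.101.176 - 171.174.101.183) does not contain 171.174.101.247
  171.174.101.248/29 (171.174.101.248 - 171.174.101.255) does not contain 171.174.101.247
  171.166.100.0/23 (171.166.100.0 - 171.166.101.255) does not contain 171.174.101.247
  171.174.128.0/17 (171.174.128.0 - 171.174.255.255) does not contain 171.174.101.247
Longest matching prefix is /14 -> next hop 56.254.159.10.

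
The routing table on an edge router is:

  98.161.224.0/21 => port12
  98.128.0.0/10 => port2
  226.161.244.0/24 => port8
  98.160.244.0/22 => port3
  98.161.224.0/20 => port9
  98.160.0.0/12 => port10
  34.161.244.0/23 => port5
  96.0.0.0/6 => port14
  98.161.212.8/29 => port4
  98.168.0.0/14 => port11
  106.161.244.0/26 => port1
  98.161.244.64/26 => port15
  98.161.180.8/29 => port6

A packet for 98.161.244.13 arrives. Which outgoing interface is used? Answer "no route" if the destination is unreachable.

Routes whose prefix contains 98.161.244.13:
  96.0.0.0/6 (96.0.0.0 - 99.255.255.255) -> port14
  98.128.0.0/10 (98.128.0.0 - 98.191.255.255) -> port2
  98.160.0.0/12 (98.160.0.0 - 98.175.255.255) -> port10
More-specific entries that do NOT match:
  98.161.212.8/29 (98.161.212.8 - 98.161.212.15) does not contain 98.161.244.13
  98.161.180.8/29 (98.161.180.8 - 98.161.180.15) does not contain 98.161.244.13
  106.161.244.0/26 (106.161.244.0 - 106.161.244.63) does not contain 98.161.244.13
  98.161.244.64/26 (98.161.244.64 - 98.161.244.127) does not contain 98.161.244.13
  226.161.244.0/24 (226.161.244.0 - 226.161.244.255) does not contain 98.161.244.13
  34.161.244.0/23 (34.161.244.0 - 34.161.245.255) does not contain 98.161.244.13
  98.160.244.0/22 (98.160.244.0 - 98.160.247.255) does not contain 98.161.244.13
  98.161.224.0/21 (98.161.224.0 - 98.161.231.255) does not contain 98.161.244.13
  98.161.224.0/20 (98.161.224.0 - 98.161.239.255) does not contain 98.161.244.13
  98.168.0.0/14 (98.168.0.0 - 98.171.255.255) does not contain 98.161.244.13
Longest matching prefix is /12 -> interface port10.

port10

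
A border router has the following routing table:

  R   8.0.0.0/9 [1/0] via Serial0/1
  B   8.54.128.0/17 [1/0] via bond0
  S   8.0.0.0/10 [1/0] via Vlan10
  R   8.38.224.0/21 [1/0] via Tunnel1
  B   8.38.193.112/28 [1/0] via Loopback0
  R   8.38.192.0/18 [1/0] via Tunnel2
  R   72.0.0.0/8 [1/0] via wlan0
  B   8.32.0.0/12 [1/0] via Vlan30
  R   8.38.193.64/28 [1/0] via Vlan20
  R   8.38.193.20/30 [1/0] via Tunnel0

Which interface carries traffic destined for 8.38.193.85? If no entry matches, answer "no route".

Tunnel2

Routes whose prefix contains 8.38.193.85:
  8.0.0.0/9 (8.0.0.0 - 8.127.255.255) -> Serial0/1
  8.0.0.0/10 (8.0.0.0 - 8.63.255.255) -> Vlan10
  8.32.0.0/12 (8.32.0.0 - 8.47.255.255) -> Vlan30
  8.38.192.0/18 (8.38.192.0 - 8.38.255.255) -> Tunnel2
More-specific entries that do NOT match:
  8.38.193.20/30 (8.38.193.20 - 8.38.193.23) does not contain 8.38.193.85
  8.38.193.112/28 (8.38.193.112 - 8.38.193.127) does not contain 8.38.193.85
  8.38.193.64/28 (8.38.193.64 - 8.38.193.79) does not contain 8.38.193.85
  8.38.224.0/21 (8.38.224.0 - 8.38.231.255) does not contain 8.38.193.85
Longest matching prefix is /18 -> interface Tunnel2.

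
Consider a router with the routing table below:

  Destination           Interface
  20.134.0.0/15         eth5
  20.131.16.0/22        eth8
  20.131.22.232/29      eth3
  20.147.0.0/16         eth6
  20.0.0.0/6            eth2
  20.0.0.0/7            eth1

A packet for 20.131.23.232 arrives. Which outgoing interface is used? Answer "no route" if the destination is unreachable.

Routes whose prefix contains 20.131.23.232:
  20.0.0.0/6 (20.0.0.0 - 23.255.255.255) -> eth2
  20.0.0.0/7 (20.0.0.0 - 21.255.255.255) -> eth1
More-specific entries that do NOT match:
  20.131.22.232/29 (20.131.22.232 - 20.131.22.239) does not contain 20.131.23.232
  20.131.16.0/22 (20.131.16.0 - 20.131.19.255) does not contain 20.131.23.232
  20.147.0.0/16 (20.147.0.0 - 20.147.255.255) does not contain 20.131.23.232
  20.134.0.0/15 (20.134.0.0 - 20.135.255.255) does not contain 20.131.23.232
Longest matching prefix is /7 -> interface eth1.

eth1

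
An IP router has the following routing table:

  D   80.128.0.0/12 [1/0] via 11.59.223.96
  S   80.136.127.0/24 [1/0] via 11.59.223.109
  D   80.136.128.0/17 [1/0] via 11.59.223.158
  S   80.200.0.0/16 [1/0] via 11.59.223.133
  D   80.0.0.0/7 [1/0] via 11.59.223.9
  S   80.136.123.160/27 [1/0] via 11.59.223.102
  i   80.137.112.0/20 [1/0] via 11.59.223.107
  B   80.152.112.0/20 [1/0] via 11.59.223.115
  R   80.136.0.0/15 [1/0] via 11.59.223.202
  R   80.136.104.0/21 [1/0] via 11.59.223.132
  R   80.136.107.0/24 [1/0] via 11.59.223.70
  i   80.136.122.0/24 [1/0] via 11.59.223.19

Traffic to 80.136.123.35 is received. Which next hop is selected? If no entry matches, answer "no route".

Routes whose prefix contains 80.136.123.35:
  80.0.0.0/7 (80.0.0.0 - 81.255.255.255) -> 11.59.223.9
  80.128.0.0/12 (80.128.0.0 - 80.143.255.255) -> 11.59.223.96
  80.136.0.0/15 (80.136.0.0 - 80.137.255.255) -> 11.59.223.202
More-specific entries that do NOT match:
  80.136.123.160/27 (80.136.123.160 - 80.136.123.191) does not contain 80.136.123.35
  80.136.127.0/24 (80.136.127.0 - 80.136.127.255) does not contain 80.136.123.35
  80.136.107.0/24 (80.136.107.0 - 80.136.107.255) does not contain 80.136.123.35
  80.136.122.0/24 (80.136.122.0 - 80.136.122.255) does not contain 80.136.123.35
  80.136.104.0/21 (80.136.104.0 - 80.136.111.255) does not contain 80.136.123.35
  80.137.112.0/20 (80.137.112.0 - 80.137.127.255) does not contain 80.136.123.35
  80.152.112.0/20 (80.152.112.0 - 80.152.127.255) does not contain 80.136.123.35
  80.136.128.0/17 (80.136.128.0 - 80.136.255.255) does not contain 80.136.123.35
  80.200.0.0/16 (80.200.0.0 - 80.200.255.255) does not contain 80.136.123.35
Longest matching prefix is /15 -> next hop 11.59.223.202.

11.59.223.202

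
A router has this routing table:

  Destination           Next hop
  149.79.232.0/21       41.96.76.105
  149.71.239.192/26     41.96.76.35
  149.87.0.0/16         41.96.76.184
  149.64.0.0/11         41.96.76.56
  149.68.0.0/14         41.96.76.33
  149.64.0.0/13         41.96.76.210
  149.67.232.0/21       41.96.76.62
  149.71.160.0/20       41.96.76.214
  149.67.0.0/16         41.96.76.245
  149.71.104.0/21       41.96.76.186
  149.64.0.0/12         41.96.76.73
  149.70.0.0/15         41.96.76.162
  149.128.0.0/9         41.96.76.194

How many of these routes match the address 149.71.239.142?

5

Prefixes containing 149.71.239.142:
  149.64.0.0/11 (149.64.0.0 - 149.95.255.255)
  149.64.0.0/12 (149.64.0.0 - 149.79.255.255)
  149.64.0.0/13 (149.64.0.0 - 149.71.255.255)
  149.68.0.0/14 (149.68.0.0 - 149.71.255.255)
  149.70.0.0/15 (149.70.0.0 - 149.71.255.255)
Total matching entries: 5.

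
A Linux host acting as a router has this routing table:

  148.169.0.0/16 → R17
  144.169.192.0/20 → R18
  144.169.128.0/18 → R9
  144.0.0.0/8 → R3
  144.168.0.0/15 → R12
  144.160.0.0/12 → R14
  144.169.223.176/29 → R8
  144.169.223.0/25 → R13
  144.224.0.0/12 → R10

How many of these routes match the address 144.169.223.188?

3

Prefixes containing 144.169.223.188:
  144.0.0.0/8 (144.0.0.0 - 144.255.255.255)
  144.160.0.0/12 (144.160.0.0 - 144.175.255.255)
  144.168.0.0/15 (144.168.0.0 - 144.169.255.255)
Total matching entries: 3.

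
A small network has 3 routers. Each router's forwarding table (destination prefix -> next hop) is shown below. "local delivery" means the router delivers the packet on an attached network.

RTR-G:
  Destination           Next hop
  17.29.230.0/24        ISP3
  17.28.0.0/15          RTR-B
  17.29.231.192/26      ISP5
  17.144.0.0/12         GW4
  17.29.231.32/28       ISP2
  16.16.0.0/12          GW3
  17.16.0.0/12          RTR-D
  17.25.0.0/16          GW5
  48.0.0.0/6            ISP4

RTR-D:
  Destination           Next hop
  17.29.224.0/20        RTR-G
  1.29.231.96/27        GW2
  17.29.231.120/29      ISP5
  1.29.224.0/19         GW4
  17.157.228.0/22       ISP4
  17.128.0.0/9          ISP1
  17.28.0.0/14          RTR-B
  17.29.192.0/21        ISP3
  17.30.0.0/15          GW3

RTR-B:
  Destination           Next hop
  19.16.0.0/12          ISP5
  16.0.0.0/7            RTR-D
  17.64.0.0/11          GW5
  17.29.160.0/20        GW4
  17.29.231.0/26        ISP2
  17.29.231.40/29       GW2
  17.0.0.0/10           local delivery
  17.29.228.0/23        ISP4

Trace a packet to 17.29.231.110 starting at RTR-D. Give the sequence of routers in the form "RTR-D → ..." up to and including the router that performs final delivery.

At RTR-D: longest match for 17.29.231.110 is 17.29.224.0/20 -> RTR-G
At RTR-G: longest match for 17.29.231.110 is 17.28.0.0/15 -> RTR-B
At RTR-B: longest match for 17.29.231.110 is 17.0.0.0/10 -> local delivery

RTR-D → RTR-G → RTR-B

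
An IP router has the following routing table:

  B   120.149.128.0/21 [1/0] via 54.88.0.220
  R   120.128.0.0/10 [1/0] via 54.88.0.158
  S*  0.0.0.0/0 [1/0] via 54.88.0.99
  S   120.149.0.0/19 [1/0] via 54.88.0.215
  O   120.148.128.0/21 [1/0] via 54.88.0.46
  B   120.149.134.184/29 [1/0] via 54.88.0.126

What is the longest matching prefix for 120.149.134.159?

Entries matching 120.149.134.159:
  0.0.0.0/0 (default, matches everything)
  120.128.0.0/10 (120.128.0.0 - 120.191.255.255)
  120.149.128.0/21 (120.149.128.0 - 120.149.135.255)
Most specific is 120.149.128.0/21.

120.149.128.0/21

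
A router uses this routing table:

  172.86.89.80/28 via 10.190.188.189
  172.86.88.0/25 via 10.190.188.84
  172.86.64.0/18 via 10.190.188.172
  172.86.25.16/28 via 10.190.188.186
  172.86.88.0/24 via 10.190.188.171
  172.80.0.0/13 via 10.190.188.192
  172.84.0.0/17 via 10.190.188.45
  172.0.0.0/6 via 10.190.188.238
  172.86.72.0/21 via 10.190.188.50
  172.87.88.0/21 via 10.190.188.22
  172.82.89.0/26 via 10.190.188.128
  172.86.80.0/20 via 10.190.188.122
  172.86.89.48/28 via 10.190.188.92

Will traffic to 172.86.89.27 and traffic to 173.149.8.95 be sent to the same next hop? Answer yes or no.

172.86.89.27: longest match 172.86.80.0/20 -> 10.190.188.122
173.149.8.95: longest match 172.0.0.0/6 -> 10.190.188.238

no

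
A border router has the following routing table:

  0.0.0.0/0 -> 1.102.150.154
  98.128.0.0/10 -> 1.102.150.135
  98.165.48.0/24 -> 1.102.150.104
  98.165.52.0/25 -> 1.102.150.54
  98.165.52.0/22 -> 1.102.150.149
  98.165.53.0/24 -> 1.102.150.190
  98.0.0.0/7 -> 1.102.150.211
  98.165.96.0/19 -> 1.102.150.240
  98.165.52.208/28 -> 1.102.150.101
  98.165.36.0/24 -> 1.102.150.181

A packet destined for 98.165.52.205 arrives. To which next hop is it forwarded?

1.102.150.149

Routes whose prefix contains 98.165.52.205:
  0.0.0.0/0 (default, matches everything) -> 1.102.150.154
  98.0.0.0/7 (98.0.0.0 - 99.255.255.255) -> 1.102.150.211
  98.128.0.0/10 (98.128.0.0 - 98.191.255.255) -> 1.102.150.135
  98.165.52.0/22 (98.165.52.0 - 98.165.55.255) -> 1.102.150.149
More-specific entries that do NOT match:
  98.165.52.208/28 (98.165.52.208 - 98.165.52.223) does not contain 98.165.52.205
  98.165.52.0/25 (98.165.52.0 - 98.165.52.127) does not contain 98.165.52.205
  98.165.48.0/24 (98.165.48.0 - 98.165.48.255) does not contain 98.165.52.205
  98.165.53.0/24 (98.165.53.0 - 98.165.53.255) does not contain 98.165.52.205
  98.165.36.0/24 (98.165.36.0 - 98.165.36.255) does not contain 98.165.52.205
Longest matching prefix is /22 -> next hop 1.102.150.149.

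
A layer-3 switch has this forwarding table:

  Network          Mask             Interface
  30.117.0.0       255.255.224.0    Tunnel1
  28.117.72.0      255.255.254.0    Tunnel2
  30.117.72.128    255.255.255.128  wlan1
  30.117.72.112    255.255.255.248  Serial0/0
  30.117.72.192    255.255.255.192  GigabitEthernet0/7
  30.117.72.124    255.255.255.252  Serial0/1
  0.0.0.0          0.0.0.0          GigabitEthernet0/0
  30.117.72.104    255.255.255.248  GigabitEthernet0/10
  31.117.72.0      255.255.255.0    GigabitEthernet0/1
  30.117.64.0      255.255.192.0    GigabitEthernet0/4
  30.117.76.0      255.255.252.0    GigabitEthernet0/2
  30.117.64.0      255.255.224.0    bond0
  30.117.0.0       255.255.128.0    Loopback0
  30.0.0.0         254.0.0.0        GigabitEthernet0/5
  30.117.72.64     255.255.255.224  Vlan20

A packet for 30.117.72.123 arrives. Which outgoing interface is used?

Routes whose prefix contains 30.117.72.123:
  0.0.0.0/0 (default, matches everything) -> GigabitEthernet0/0
  30.0.0.0/7 (30.0.0.0 - 31.255.255.255) -> GigabitEthernet0/5
  30.117.0.0/17 (30.117.0.0 - 30.117.127.255) -> Loopback0
  30.117.64.0/18 (30.117.64.0 - 30.117.127.255) -> GigabitEthernet0/4
  30.117.64.0/19 (30.117.64.0 - 30.117.95.255) -> bond0
More-specific entries that do NOT match:
  30.117.72.124/30 (30.117.72.124 - 30.117.72.127) does not contain 30.117.72.123
  30.117.72.112/29 (30.117.72.112 - 30.117.72.119) does not contain 30.117.72.123
  30.117.72.104/29 (30.117.72.104 - 30.117.72.111) does not contain 30.117.72.123
  30.117.72.64/27 (30.117.72.64 - 30.117.72.95) does not contain 30.117.72.123
  30.117.72.192/26 (30.117.72.192 - 30.117.72.255) does not contain 30.117.72.123
  30.117.72.128/25 (30.117.72.128 - 30.117.72.255) does not contain 30.117.72.123
  31.117.72.0/24 (31.117.72.0 - 31.117.72.255) does not contain 30.117.72.123
  28.117.72.0/23 (28.117.72.0 - 28.117.73.255) does not contain 30.117.72.123
  30.117.76.0/22 (30.117.76.0 - 30.117.79.255) does not contain 30.117.72.123
Longest matching prefix is /19 -> interface bond0.

bond0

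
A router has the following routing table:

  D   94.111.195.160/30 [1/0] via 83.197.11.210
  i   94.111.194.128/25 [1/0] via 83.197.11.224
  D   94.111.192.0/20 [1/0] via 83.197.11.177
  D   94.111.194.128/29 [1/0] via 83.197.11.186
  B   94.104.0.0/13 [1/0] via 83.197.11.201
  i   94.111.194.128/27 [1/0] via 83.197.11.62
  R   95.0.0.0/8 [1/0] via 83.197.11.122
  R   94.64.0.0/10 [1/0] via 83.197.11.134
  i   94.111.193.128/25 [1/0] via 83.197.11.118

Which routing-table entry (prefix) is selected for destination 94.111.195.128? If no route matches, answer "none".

94.111.192.0/20

Entries matching 94.111.195.128:
  94.64.0.0/10 (94.64.0.0 - 94.127.255.255)
  94.104.0.0/13 (94.104.0.0 - 94.111.255.255)
  94.111.192.0/20 (94.111.192.0 - 94.111.207.255)
Most specific is 94.111.192.0/20.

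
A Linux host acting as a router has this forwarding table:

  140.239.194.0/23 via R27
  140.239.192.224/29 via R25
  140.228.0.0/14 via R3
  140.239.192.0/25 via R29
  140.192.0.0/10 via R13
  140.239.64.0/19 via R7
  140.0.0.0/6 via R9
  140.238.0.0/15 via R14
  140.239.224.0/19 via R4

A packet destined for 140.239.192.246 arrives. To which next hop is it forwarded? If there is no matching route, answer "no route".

R14

Routes whose prefix contains 140.239.192.246:
  140.0.0.0/6 (140.0.0.0 - 143.255.255.255) -> R9
  140.192.0.0/10 (140.192.0.0 - 140.255.255.255) -> R13
  140.238.0.0/15 (140.238.0.0 - 140.239.255.255) -> R14
More-specific entries that do NOT match:
  140.239.192.224/29 (140.239.192.224 - 140.239.192.231) does not contain 140.239.192.246
  140.239.192.0/25 (140.239.192.0 - 140.239.192.127) does not contain 140.239.192.246
  140.239.194.0/23 (140.239.194.0 - 140.239.195.255) does not contain 140.239.192.246
  140.239.64.0/19 (140.239.64.0 - 140.239.95.255) does not contain 140.239.192.246
  140.239.224.0/19 (140.239.224.0 - 140.239.255.255) does not contain 140.239.192.246
Longest matching prefix is /15 -> next hop R14.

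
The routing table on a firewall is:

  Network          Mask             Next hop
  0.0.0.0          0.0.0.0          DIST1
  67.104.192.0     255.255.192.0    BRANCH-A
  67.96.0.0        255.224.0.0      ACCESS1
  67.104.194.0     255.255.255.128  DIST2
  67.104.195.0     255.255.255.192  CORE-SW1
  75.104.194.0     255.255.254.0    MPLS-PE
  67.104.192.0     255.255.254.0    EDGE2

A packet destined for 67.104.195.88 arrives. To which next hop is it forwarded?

Routes whose prefix contains 67.104.195.88:
  0.0.0.0/0 (default, matches everything) -> DIST1
  67.96.0.0/11 (67.96.0.0 - 67.127.255.255) -> ACCESS1
  67.104.192.0/18 (67.104.192.0 - 67.104.255.255) -> BRANCH-A
More-specific entries that do NOT match:
  67.104.195.0/26 (67.104.195.0 - 67.104.195.63) does not contain 67.104.195.88
  67.104.194.0/25 (67.104.194.0 - 67.104.194.127) does not contain 67.104.195.88
  75.104.194.0/23 (75.104.194.0 - 75.104.195.255) does not contain 67.104.195.88
  67.104.192.0/23 (67.104.192.0 - 67.104.193.255) does not contain 67.104.195.88
Longest matching prefix is /18 -> next hop BRANCH-A.

BRANCH-A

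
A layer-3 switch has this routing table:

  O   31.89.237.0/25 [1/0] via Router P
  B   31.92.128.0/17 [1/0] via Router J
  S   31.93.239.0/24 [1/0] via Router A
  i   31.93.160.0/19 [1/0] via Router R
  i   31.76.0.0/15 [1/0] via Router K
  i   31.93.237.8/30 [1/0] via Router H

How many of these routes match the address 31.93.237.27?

No listed prefix contains 31.93.237.27.
Total matching entries: 0.

0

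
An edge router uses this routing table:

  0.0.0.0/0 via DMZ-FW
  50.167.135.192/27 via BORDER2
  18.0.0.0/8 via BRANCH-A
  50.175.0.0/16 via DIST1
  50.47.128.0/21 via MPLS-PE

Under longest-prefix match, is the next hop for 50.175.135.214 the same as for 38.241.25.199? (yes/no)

50.175.135.214: longest match 50.175.0.0/16 -> DIST1
38.241.25.199: longest match 0.0.0.0/0 -> DMZ-FW

no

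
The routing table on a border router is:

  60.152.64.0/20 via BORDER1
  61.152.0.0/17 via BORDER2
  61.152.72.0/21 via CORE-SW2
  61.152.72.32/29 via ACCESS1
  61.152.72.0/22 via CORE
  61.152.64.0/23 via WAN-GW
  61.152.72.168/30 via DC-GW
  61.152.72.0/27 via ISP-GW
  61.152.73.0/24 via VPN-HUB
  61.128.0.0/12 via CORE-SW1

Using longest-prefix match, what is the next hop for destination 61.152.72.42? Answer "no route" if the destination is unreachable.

Routes whose prefix contains 61.152.72.42:
  61.152.0.0/17 (61.152.0.0 - 61.152.127.255) -> BORDER2
  61.152.72.0/21 (61.152.72.0 - 61.152.79.255) -> CORE-SW2
  61.152.72.0/22 (61.152.72.0 - 61.152.75.255) -> CORE
More-specific entries that do NOT match:
  61.152.72.168/30 (61.152.72.168 - 61.152.72.171) does not contain 61.152.72.42
  61.152.72.32/29 (61.152.72.32 - 61.152.72.39) does not contain 61.152.72.42
  61.152.72.0/27 (61.152.72.0 - 61.152.72.31) does not contain 61.152.72.42
  61.152.73.0/24 (61.152.73.0 - 61.152.73.255) does not contain 61.152.72.42
  61.152.64.0/23 (61.152.64.0 - 61.152.65.255) does not contain 61.152.72.42
Longest matching prefix is /22 -> next hop CORE.

CORE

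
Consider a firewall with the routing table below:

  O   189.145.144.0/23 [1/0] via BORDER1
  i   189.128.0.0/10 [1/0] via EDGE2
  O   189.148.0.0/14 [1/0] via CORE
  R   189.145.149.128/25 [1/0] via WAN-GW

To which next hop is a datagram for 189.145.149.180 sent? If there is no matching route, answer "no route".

Routes whose prefix contains 189.145.149.180:
  189.128.0.0/10 (189.128.0.0 - 189.191.255.255) -> EDGE2
  189.145.149.128/25 (189.145.149.128 - 189.145.149.255) -> WAN-GW
Longest matching prefix is /25 -> next hop WAN-GW.

WAN-GW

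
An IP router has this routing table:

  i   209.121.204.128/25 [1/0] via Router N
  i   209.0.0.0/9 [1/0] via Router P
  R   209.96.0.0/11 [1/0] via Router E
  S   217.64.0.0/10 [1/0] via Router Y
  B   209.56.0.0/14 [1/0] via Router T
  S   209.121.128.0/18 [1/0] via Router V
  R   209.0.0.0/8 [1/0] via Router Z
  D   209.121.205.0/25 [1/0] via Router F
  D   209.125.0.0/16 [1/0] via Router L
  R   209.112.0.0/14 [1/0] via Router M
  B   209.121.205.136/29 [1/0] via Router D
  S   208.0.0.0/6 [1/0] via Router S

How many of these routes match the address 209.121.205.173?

4

Prefixes containing 209.121.205.173:
  208.0.0.0/6 (208.0.0.0 - 211.255.255.255)
  209.0.0.0/8 (209.0.0.0 - 209.255.255.255)
  209.0.0.0/9 (209.0.0.0 - 209.127.255.255)
  209.96.0.0/11 (209.96.0.0 - 209.127.255.255)
Total matching entries: 4.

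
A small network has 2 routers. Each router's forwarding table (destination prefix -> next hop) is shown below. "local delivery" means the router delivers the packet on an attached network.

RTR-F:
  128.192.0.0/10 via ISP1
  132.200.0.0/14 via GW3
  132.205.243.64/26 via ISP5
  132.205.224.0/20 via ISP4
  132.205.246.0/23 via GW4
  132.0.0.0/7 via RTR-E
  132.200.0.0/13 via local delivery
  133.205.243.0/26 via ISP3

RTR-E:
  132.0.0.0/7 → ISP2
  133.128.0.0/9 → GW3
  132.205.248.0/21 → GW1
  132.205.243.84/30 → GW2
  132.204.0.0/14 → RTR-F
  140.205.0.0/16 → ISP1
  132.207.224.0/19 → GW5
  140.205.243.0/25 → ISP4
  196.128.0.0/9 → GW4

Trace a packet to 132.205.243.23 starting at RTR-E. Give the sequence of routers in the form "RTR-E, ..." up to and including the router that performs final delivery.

At RTR-E: longest match for 132.205.243.23 is 132.204.0.0/14 -> RTR-F
At RTR-F: longest match for 132.205.243.23 is 132.200.0.0/13 -> local delivery

RTR-E, RTR-F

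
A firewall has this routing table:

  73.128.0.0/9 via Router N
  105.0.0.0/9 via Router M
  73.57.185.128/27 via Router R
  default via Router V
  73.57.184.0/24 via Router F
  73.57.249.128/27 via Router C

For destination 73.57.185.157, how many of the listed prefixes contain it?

Prefixes containing 73.57.185.157:
  0.0.0.0/0 (default, matches everything)
  73.57.185.128/27 (73.57.185.128 - 73.57.185.159)
Total matching entries: 2.

2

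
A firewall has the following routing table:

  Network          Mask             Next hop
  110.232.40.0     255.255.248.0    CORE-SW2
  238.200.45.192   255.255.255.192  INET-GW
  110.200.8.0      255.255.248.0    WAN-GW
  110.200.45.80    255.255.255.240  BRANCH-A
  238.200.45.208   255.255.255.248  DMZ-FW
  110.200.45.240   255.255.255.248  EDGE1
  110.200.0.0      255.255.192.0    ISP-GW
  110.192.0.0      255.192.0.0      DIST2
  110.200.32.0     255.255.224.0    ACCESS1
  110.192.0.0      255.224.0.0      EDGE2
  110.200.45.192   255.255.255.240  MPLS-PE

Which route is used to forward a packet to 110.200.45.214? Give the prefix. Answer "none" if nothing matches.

Entries matching 110.200.45.214:
  110.192.0.0/10 (110.192.0.0 - 110.255.255.255)
  110.192.0.0/11 (110.192.0.0 - 110.223.255.255)
  110.200.0.0/18 (110.200.0.0 - 110.200.63.255)
  110.200.32.0/19 (110.200.32.0 - 110.200.63.255)
Most specific is 110.200.32.0/19.

110.200.32.0/19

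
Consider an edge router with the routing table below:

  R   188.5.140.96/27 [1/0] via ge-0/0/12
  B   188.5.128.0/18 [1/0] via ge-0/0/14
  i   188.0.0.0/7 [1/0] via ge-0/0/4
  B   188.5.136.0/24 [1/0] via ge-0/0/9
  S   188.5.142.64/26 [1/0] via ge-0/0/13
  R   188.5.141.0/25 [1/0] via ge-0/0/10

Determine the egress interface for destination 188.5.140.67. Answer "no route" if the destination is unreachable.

Routes whose prefix contains 188.5.140.67:
  188.0.0.0/7 (188.0.0.0 - 189.255.255.255) -> ge-0/0/4
  188.5.128.0/18 (188.5.128.0 - 188.5.191.255) -> ge-0/0/14
More-specific entries that do NOT match:
  188.5.140.96/27 (188.5.140.96 - 188.5.140.127) does not contain 188.5.140.67
  188.5.142.64/26 (188.5.142.64 - 188.5.142.127) does not contain 188.5.140.67
  188.5.141.0/25 (188.5.141.0 - 188.5.141.127) does not contain 188.5.140.67
  188.5.136.0/24 (188.5.136.0 - 188.5.136.255) does not contain 188.5.140.67
Longest matching prefix is /18 -> interface ge-0/0/14.

ge-0/0/14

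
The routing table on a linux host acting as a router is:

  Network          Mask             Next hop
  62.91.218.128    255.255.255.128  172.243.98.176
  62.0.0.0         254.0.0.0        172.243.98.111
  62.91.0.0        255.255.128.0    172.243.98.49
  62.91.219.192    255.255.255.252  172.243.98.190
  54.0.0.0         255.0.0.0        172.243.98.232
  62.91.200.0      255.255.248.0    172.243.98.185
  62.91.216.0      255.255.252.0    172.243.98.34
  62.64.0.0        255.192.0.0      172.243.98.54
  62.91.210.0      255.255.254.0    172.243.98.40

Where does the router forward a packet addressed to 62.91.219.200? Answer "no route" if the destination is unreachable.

Routes whose prefix contains 62.91.219.200:
  62.0.0.0/7 (62.0.0.0 - 63.255.255.255) -> 172.243.98.111
  62.64.0.0/10 (62.64.0.0 - 62.127.255.255) -> 172.243.98.54
  62.91.216.0/22 (62.91.216.0 - 62.91.219.255) -> 172.243.98.34
More-specific entries that do NOT match:
  62.91.219.192/30 (62.91.219.192 - 62.91.219.195) does not contain 62.91.219.200
  62.91.218.128/25 (62.91.218.128 - 62.91.218.255) does not contain 62.91.219.200
  62.91.210.0/23 (62.91.210.0 - 62.91.211.255) does not contain 62.91.219.200
Longest matching prefix is /22 -> next hop 172.243.98.34.

172.243.98.34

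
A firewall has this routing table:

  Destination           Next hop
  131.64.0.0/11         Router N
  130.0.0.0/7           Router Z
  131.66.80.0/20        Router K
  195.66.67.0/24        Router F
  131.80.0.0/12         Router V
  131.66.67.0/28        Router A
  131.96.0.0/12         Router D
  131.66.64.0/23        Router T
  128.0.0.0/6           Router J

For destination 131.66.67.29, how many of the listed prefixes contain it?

Prefixes containing 131.66.67.29:
  128.0.0.0/6 (128.0.0.0 - 131.255.255.255)
  130.0.0.0/7 (130.0.0.0 - 131.255.255.255)
  131.64.0.0/11 (131.64.0.0 - 131.95.255.255)
Total matching entries: 3.

3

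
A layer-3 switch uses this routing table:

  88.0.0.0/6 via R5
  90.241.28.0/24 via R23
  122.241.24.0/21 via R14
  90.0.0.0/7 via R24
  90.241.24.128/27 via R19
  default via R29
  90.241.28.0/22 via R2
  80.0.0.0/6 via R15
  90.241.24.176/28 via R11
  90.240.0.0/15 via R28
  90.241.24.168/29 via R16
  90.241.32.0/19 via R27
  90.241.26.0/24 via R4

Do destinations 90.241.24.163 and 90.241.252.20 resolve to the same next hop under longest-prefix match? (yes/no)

yes

90.241.24.163: longest match 90.240.0.0/15 -> R28
90.241.252.20: longest match 90.240.0.0/15 -> R28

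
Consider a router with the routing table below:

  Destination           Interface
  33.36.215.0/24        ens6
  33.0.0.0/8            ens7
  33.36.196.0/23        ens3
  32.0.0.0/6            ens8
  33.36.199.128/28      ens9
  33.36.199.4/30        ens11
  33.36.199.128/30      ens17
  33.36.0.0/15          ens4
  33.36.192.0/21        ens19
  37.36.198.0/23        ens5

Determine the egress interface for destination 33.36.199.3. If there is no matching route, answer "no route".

Routes whose prefix contains 33.36.199.3:
  32.0.0.0/6 (32.0.0.0 - 35.255.255.255) -> ens8
  33.0.0.0/8 (33.0.0.0 - 33.255.255.255) -> ens7
  33.36.0.0/15 (33.36.0.0 - 33.37.255.255) -> ens4
  33.36.192.0/21 (33.36.192.0 - 33.36.199.255) -> ens19
More-specific entries that do NOT match:
  33.36.199.4/30 (33.36.199.4 - 33.36.199.7) does not contain 33.36.199.3
  33.36.199.128/30 (33.36.199.128 - 33.36.199.131) does not contain 33.36.199.3
  33.36.199.128/28 (33.36.199.128 - 33.36.199.143) does not contain 33.36.199.3
  33.36.215.0/24 (33.36.215.0 - 33.36.215.255) does not contain 33.36.199.3
  33.36.196.0/23 (33.36.196.0 - 33.36.197.255) does not contain 33.36.199.3
  37.36.198.0/23 (37.36.198.0 - 37.36.199.255) does not contain 33.36.199.3
Longest matching prefix is /21 -> interface ens19.

ens19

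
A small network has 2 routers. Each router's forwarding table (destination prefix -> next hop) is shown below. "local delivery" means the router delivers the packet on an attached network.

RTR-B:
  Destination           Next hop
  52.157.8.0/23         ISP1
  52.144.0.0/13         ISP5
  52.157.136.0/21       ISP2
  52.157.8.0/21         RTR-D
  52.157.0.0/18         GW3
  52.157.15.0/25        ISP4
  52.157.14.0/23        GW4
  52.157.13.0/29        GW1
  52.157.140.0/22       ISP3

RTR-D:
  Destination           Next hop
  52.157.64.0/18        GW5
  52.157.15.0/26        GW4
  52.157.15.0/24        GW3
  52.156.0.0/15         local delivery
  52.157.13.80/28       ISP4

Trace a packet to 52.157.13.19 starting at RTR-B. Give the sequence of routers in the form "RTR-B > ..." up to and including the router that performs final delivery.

At RTR-B: longest match for 52.157.13.19 is 52.157.8.0/21 -> RTR-D
At RTR-D: longest match for 52.157.13.19 is 52.156.0.0/15 -> local delivery

RTR-B > RTR-D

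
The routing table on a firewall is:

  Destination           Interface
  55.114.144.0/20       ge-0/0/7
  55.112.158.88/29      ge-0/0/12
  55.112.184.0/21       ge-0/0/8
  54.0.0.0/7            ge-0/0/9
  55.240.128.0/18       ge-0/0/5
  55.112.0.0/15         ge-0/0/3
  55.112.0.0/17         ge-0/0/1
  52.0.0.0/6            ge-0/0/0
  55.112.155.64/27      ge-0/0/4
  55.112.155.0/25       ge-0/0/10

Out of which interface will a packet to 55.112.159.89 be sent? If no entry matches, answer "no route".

Routes whose prefix contains 55.112.159.89:
  52.0.0.0/6 (52.0.0.0 - 55.255.255.255) -> ge-0/0/0
  54.0.0.0/7 (54.0.0.0 - 55.255.255.255) -> ge-0/0/9
  55.112.0.0/15 (55.112.0.0 - 55.113.255.255) -> ge-0/0/3
More-specific entries that do NOT match:
  55.112.158.88/29 (55.112.158.88 - 55.112.158.95) does not contain 55.112.159.89
  55.112.155.64/27 (55.112.155.64 - 55.112.155.95) does not contain 55.112.159.89
  55.112.155.0/25 (55.112.155.0 - 55.112.155.127) does not contain 55.112.159.89
  55.112.184.0/21 (55.112.184.0 - 55.112.191.255) does not contain 55.112.159.89
  55.114.144.0/20 (55.114.144.0 - 55.114.159.255) does not contain 55.112.159.89
  55.240.128.0/18 (55.240.128.0 - 55.240.191.255) does not contain 55.112.159.89
  55.112.0.0/17 (55.112.0.0 - 55.112.127.255) does not contain 55.112.159.89
Longest matching prefix is /15 -> interface ge-0/0/3.

ge-0/0/3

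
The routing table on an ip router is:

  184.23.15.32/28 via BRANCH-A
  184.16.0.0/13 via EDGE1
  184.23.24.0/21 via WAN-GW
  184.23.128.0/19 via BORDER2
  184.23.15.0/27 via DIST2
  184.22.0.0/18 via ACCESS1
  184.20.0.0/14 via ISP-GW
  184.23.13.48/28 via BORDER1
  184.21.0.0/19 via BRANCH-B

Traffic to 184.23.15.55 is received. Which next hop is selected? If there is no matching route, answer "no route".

ISP-GW

Routes whose prefix contains 184.23.15.55:
  184.16.0.0/13 (184.16.0.0 - 184.23.255.255) -> EDGE1
  184.20.0.0/14 (184.20.0.0 - 184.23.255.255) -> ISP-GW
More-specific entries that do NOT match:
  184.23.15.32/28 (184.23.15.32 - 184.23.15.47) does not contain 184.23.15.55
  184.23.13.48/28 (184.23.13.48 - 184.23.13.63) does not contain 184.23.15.55
  184.23.15.0/27 (184.23.15.0 - 184.23.15.31) does not contain 184.23.15.55
  184.23.24.0/21 (184.23.24.0 - 184.23.31.255) does not contain 184.23.15.55
  184.23.128.0/19 (184.23.128.0 - 184.23.159.255) does not contain 184.23.15.55
  184.21.0.0/19 (184.21.0.0 - 184.21.31.255) does not contain 184.23.15.55
  184.22.0.0/18 (184.22.0.0 - 184.22.63.255) does not contain 184.23.15.55
Longest matching prefix is /14 -> next hop ISP-GW.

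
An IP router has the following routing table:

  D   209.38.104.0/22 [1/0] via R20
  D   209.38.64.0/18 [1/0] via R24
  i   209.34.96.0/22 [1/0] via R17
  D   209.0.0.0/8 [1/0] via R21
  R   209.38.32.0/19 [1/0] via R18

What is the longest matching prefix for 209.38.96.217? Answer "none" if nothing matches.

209.38.64.0/18

Entries matching 209.38.96.217:
  209.0.0.0/8 (209.0.0.0 - 209.255.255.255)
  209.38.64.0/18 (209.38.64.0 - 209.38.127.255)
Most specific is 209.38.64.0/18.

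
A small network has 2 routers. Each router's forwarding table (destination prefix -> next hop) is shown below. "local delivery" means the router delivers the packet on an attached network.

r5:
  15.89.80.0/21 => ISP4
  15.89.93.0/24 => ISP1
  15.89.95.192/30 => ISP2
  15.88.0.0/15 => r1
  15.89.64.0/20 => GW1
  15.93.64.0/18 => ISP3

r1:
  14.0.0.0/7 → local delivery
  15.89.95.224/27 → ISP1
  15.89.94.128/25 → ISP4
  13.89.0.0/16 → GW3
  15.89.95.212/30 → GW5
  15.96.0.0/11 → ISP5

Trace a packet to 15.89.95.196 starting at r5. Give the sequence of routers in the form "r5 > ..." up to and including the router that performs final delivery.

At r5: longest match for 15.89.95.196 is 15.88.0.0/15 -> r1
At r1: longest match for 15.89.95.196 is 14.0.0.0/7 -> local delivery

r5 > r1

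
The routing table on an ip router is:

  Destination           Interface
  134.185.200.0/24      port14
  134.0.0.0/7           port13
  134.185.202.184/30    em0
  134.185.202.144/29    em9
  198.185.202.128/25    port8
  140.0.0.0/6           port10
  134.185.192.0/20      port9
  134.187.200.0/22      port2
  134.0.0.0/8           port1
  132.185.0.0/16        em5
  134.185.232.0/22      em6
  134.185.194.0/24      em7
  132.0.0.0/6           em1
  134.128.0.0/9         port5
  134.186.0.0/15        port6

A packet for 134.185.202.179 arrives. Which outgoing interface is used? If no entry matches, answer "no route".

port9

Routes whose prefix contains 134.185.202.179:
  132.0.0.0/6 (132.0.0.0 - 135.255.255.255) -> em1
  134.0.0.0/7 (134.0.0.0 - 135.255.255.255) -> port13
  134.0.0.0/8 (134.0.0.0 - 134.255.255.255) -> port1
  134.128.0.0/9 (134.128.0.0 - 134.255.255.255) -> port5
  134.185.192.0/20 (134.185.192.0 - 134.185.207.255) -> port9
More-specific entries that do NOT match:
  134.185.202.184/30 (134.185.202.184 - 134.185.202.187) does not contain 134.185.202.179
  134.185.202.144/29 (134.185.202.144 - 134.185.202.151) does not contain 134.185.202.179
  198.185.202.128/25 (198.185.202.128 - 198.185.202.255) does not contain 134.185.202.179
  134.185.200.0/24 (134.185.200.0 - 134.185.200.255) does not contain 134.185.202.179
  134.185.194.0/24 (134.185.194.0 - 134.185.194.255) does not contain 134.185.202.179
  134.187.200.0/22 (134.187.200.0 - 134.187.203.255) does not contain 134.185.202.179
  134.185.232.0/22 (134.185.232.0 - 134.185.235.255) does not contain 134.185.202.179
Longest matching prefix is /20 -> interface port9.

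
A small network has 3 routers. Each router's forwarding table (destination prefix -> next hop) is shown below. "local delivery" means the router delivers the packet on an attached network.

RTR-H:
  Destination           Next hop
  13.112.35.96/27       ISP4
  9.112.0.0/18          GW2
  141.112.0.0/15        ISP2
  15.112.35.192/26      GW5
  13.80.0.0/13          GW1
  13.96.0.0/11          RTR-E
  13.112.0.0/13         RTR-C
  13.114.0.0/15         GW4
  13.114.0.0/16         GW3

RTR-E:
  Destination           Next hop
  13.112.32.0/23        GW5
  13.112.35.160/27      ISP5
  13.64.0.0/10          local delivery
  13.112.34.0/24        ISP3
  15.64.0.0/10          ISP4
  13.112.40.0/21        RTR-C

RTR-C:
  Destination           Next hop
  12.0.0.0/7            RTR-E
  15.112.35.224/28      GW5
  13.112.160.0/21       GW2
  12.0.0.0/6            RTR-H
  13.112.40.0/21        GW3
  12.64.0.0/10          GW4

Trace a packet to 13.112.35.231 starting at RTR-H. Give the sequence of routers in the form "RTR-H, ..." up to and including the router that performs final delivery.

At RTR-H: longest match for 13.112.35.231 is 13.112.0.0/13 -> RTR-C
At RTR-C: longest match for 13.112.35.231 is 12.0.0.0/7 -> RTR-E
At RTR-E: longest match for 13.112.35.231 is 13.64.0.0/10 -> local delivery

RTR-H, RTR-C, RTR-E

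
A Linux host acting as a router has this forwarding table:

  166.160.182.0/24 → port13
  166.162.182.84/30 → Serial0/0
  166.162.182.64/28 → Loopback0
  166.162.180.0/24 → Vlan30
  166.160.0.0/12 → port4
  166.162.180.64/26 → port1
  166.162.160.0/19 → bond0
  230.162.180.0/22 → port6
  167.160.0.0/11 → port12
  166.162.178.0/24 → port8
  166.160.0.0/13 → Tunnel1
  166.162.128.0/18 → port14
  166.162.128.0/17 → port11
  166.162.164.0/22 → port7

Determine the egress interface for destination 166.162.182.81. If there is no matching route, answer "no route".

Routes whose prefix contains 166.162.182.81:
  166.160.0.0/12 (166.160.0.0 - 166.175.255.255) -> port4
  166.160.0.0/13 (166.160.0.0 - 166.167.255.255) -> Tunnel1
  166.162.128.0/17 (166.162.128.0 - 166.162.255.255) -> port11
  166.162.128.0/18 (166.162.128.0 - 166.162.191.255) -> port14
  166.162.160.0/19 (166.162.160.0 - 166.162.191.255) -> bond0
More-specific entries that do NOT match:
  166.162.182.84/30 (166.162.182.84 - 166.162.182.87) does not contain 166.162.182.81
  166.162.182.64/28 (166.162.182.64 - 166.162.182.79) does not contain 166.162.182.81
  166.162.180.64/26 (166.162.180.64 - 166.162.180.127) does not contain 166.162.182.81
  166.160.182.0/24 (166.160.182.0 - 166.160.182.255) does not contain 166.162.182.81
  166.162.180.0/24 (166.162.180.0 - 166.162.180.255) does not contain 166.162.182.81
  166.162.178.0/24 (166.162.178.0 - 166.162.178.255) does not contain 166.162.182.81
  230.162.180.0/22 (230.162.180.0 - 230.162.183.255) does not contain 166.162.182.81
  166.162.164.0/22 (166.162.164.0 - 166.162.167.255) does not contain 166.162.182.81
Longest matching prefix is /19 -> interface bond0.

bond0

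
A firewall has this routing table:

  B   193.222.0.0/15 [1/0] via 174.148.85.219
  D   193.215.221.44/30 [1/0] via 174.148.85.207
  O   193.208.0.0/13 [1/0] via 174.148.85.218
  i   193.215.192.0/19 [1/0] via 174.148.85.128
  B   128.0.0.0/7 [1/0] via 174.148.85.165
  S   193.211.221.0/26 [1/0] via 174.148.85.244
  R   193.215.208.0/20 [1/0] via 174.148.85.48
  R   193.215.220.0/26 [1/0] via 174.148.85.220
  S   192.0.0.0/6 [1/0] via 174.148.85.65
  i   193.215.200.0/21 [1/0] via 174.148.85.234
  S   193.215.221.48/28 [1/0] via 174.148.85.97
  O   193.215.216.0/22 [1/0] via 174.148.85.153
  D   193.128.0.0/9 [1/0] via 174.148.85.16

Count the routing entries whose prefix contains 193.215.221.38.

5

Prefixes containing 193.215.221.38:
  192.0.0.0/6 (192.0.0.0 - 195.255.255.255)
  193.128.0.0/9 (193.128.0.0 - 193.255.255.255)
  193.208.0.0/13 (193.208.0.0 - 193.215.255.255)
  193.215.192.0/19 (193.215.192.0 - 193.215.223.255)
  193.215.208.0/20 (193.215.208.0 - 193.215.223.255)
Total matching entries: 5.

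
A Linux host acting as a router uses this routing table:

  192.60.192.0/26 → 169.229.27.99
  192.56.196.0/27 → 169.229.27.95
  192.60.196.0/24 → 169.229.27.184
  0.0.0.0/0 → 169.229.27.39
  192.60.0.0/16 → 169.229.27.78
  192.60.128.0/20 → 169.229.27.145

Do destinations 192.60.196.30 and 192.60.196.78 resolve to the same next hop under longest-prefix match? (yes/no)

yes

192.60.196.30: longest match 192.60.196.0/24 -> 169.229.27.184
192.60.196.78: longest match 192.60.196.0/24 -> 169.229.27.184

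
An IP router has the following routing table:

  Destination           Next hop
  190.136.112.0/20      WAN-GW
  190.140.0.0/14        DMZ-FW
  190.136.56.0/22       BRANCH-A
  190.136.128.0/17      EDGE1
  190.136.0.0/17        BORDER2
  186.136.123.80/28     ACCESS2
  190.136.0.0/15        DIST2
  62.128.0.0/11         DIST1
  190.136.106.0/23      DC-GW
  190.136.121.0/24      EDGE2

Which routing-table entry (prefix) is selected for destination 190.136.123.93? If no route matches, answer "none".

190.136.112.0/20

Entries matching 190.136.123.93:
  190.136.0.0/15 (190.136.0.0 - 190.137.255.255)
  190.136.0.0/17 (190.136.0.0 - 190.136.127.255)
  190.136.112.0/20 (190.136.112.0 - 190.136.127.255)
Most specific is 190.136.112.0/20.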